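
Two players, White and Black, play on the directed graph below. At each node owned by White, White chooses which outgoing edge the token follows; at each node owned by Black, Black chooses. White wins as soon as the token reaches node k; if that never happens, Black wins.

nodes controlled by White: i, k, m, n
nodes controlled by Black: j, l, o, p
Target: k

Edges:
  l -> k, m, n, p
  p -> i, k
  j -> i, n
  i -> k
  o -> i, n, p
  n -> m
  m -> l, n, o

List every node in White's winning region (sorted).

A0 = {k}
A1: add {i} — i (White) has i→k.
A2: add {p} — p (Black): all of {i, k} already in.
A3 = A2; e.g. j (Black) can still go to n. Fixed point.
White's winning region = {i, k, p}.

i, k, p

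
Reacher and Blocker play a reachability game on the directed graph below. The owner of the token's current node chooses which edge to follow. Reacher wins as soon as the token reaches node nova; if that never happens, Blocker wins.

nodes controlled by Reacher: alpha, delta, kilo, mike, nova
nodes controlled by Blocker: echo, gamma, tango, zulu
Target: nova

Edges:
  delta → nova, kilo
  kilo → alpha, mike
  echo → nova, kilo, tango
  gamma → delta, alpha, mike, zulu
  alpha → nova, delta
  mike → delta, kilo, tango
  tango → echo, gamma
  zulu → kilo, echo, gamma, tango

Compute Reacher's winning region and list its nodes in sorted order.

alpha, delta, kilo, mike, nova

A0 = {nova}
A1: add {alpha, delta} — delta (Reacher) has delta→nova; alpha (Reacher) has alpha→nova.
A2: add {kilo, mike} — kilo (Reacher) has kilo→alpha; mike (Reacher) has mike→delta.
A3 = A2; e.g. echo (Blocker) can still go to tango. Fixed point.
Reacher's winning region = {alpha, delta, kilo, mike, nova}.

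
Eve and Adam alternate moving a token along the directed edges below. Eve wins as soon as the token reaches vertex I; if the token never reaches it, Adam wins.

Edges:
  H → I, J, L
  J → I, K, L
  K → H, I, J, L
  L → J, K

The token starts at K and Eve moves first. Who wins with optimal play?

Track states (vertex, player-to-move).
A0 = {(I,Eve), (I,Adam)}
A1: add {(H,Eve), (J,Eve), (K,Eve)}.
(K,Eve) ∈ A1 ⇒ Eve forces the target.

Eve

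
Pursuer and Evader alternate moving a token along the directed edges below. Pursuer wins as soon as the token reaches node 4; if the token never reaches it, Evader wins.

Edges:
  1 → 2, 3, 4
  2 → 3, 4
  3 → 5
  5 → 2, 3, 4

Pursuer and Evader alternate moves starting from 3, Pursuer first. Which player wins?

Evader

Track states (vertex, player-to-move).
A0 = {(4,Pursuer), (4,Evader)}
A1: add {(1,Pursuer), (2,Pursuer), (5,Pursuer)}.
A2: add {(3,Evader)}.
A3 = A2; e.g. (1,Evader) stays out. (3,Pursuer) never enters ⇒ Evader avoids the target.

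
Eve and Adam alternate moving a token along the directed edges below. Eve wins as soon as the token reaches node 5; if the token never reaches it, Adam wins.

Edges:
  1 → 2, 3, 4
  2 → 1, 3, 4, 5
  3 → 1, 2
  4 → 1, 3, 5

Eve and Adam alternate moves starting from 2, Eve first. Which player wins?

Eve

Track states (vertex, player-to-move).
A0 = {(5,Eve), (5,Adam)}
A1: add {(2,Eve), (4,Eve)}.
(2,Eve) ∈ A1 ⇒ Eve forces the target.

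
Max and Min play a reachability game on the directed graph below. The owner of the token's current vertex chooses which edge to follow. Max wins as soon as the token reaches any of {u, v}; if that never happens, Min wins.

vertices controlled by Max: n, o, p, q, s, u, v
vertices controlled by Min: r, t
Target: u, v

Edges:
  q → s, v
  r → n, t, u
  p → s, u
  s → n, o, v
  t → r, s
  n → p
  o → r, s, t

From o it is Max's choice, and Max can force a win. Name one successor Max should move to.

s

A0 = {u, v}
A1: add {p, q, s} — p (Max) has p→u; q (Max) has q→v; s (Max) has s→v.
A2: add {n, o} — n (Max) has n→p; o (Max) has o→s.
A3 = A2; e.g. r (Min) can still go to t. Fixed point.
From o, successor s is in the attractor (rank 1); the other successors r, t are not.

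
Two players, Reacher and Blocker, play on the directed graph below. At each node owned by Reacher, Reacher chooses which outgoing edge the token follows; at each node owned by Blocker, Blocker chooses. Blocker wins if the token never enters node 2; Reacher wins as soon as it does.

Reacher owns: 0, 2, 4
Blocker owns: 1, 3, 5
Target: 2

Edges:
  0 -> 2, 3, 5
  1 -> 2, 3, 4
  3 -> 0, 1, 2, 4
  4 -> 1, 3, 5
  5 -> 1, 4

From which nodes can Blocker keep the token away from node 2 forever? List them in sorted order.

1, 3, 4, 5

A0 = {2}
A1: add {0} — 0 (Reacher) has 0→2.
A2 = A1; e.g. 1 (Blocker) can still go to 3. Fixed point.
Reacher's attractor = {0, 2}; Blocker avoids the target exactly from the complement.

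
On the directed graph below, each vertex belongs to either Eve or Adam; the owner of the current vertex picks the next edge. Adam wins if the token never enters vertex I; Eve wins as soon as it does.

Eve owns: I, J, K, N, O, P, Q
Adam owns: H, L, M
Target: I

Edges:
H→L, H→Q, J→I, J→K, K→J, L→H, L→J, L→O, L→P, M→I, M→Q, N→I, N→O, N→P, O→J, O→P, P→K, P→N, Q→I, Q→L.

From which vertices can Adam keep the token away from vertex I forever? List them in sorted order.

H, L

A0 = {I}
A1: add {J, N, Q} — J (Eve) has J→I; N (Eve) has N→I; Q (Eve) has Q→I.
A2: add {K, M, O, P} — K (Eve) has K→J; M (Adam): all of {I, Q} already in; O (Eve) has O→J; P (Eve) has P→N.
A3 = A2; e.g. H (Adam) can still go to L. Fixed point.
Eve's attractor = {I, J, K, M, N, O, P, Q}; Adam avoids the target exactly from the complement.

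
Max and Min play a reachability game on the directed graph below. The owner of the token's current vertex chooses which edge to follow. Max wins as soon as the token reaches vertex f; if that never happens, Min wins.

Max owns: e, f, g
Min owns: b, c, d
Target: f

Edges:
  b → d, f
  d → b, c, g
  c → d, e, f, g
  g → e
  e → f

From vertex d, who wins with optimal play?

Min

A0 = {f}
A1: add {e} — e (Max) has e→f.
A2: add {g} — g (Max) has g→e.
A3 = A2; e.g. b (Min) can still go to d. Fixed point.
d never enters the attractor, so Min can avoid the target forever.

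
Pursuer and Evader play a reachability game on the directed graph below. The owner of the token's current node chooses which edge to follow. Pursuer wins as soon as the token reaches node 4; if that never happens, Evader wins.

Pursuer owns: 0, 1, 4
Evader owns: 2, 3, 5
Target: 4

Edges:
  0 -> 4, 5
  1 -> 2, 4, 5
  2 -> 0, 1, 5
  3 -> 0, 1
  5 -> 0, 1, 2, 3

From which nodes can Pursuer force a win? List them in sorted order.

0, 1, 3, 4

A0 = {4}
A1: add {0, 1} — 0 (Pursuer) has 0→4; 1 (Pursuer) has 1→4.
A2: add {3} — 3 (Evader): all of {0, 1} already in.
A3 = A2; e.g. 2 (Evader) can still go to 5. Fixed point.
Pursuer's winning region = {0, 1, 3, 4}.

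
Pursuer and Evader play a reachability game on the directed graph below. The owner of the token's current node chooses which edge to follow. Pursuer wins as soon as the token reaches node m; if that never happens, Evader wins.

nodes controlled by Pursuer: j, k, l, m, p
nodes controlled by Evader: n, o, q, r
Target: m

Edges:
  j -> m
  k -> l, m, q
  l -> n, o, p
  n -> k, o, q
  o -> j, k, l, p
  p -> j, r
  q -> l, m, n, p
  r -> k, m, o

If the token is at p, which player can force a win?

Pursuer

A0 = {m}
A1: add {j, k} — j (Pursuer) has j→m; k (Pursuer) has k→m.
A2: add {p} — p (Pursuer) has p→j.
p ∈ A2, so Pursuer can force the target.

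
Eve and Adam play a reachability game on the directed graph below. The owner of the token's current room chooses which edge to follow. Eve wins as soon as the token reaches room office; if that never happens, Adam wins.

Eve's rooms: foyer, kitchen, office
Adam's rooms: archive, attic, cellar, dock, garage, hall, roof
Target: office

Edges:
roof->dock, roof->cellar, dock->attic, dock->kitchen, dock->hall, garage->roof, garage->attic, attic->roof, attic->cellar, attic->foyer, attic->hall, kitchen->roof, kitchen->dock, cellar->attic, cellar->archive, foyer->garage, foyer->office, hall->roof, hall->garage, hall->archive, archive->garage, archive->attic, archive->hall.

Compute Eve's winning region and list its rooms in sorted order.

foyer, office

A0 = {office}
A1: add {foyer} — foyer (Eve) has foyer→office.
A2 = A1; e.g. roof (Adam) can still go to dock. Fixed point.
Eve's winning region = {foyer, office}.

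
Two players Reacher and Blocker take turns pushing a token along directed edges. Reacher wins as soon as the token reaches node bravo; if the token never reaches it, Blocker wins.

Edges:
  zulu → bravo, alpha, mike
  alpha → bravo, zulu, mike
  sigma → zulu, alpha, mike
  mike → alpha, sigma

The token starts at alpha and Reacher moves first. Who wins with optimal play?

Track states (vertex, player-to-move).
A0 = {(bravo,Reacher), (bravo,Blocker)}
A1: add {(zulu,Reacher), (alpha,Reacher)}.
(alpha,Reacher) ∈ A1 ⇒ Reacher forces the target.

Reacher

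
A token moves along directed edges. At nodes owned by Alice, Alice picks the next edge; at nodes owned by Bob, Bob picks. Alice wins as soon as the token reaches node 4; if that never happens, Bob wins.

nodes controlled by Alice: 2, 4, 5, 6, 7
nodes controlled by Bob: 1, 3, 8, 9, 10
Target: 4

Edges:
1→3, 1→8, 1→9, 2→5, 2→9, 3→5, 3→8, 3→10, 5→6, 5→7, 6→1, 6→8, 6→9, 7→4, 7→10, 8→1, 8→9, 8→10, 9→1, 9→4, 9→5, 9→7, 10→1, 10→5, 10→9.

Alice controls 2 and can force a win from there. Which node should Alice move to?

5

A0 = {4}
A1: add {7} — 7 (Alice) has 7→4.
A2: add {5} — 5 (Alice) has 5→7.
A3: add {2} — 2 (Alice) has 2→5.
A4 = A3; e.g. 1 (Bob) can still go to 3. Fixed point.
From 2, successor 5 is in the attractor (rank 2); the other successor 9 is not.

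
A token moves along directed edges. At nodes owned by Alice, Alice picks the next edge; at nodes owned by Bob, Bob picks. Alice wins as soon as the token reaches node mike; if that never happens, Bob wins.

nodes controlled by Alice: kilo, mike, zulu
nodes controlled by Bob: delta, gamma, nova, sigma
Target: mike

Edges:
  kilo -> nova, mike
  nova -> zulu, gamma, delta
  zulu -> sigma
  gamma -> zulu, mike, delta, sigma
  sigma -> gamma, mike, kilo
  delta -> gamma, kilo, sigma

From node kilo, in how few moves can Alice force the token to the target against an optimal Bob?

1

A0 = {mike}
A1: add {kilo} — kilo (Alice) has kilo→mike.
A2 = A1; e.g. nova (Bob) can still go to zulu. Fixed point.
kilo enters the attractor at level 1, so Alice can force the target in 1 move from there.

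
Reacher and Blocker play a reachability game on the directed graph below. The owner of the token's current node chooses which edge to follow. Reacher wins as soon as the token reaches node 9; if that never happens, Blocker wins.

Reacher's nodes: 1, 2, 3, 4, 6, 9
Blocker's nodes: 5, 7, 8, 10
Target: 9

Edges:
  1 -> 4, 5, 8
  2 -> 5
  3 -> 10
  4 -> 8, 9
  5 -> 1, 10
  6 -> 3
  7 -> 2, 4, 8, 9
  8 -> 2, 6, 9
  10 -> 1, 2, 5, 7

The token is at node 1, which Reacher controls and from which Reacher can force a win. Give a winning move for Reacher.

A0 = {9}
A1: add {4} — 4 (Reacher) has 4→9.
A2: add {1} — 1 (Reacher) has 1→4.
A3 = A2; e.g. 2 (Reacher) has no edge into A2. Fixed point.
From 1, successor 4 is in the attractor (rank 1); the other successors 5, 8 are not.

4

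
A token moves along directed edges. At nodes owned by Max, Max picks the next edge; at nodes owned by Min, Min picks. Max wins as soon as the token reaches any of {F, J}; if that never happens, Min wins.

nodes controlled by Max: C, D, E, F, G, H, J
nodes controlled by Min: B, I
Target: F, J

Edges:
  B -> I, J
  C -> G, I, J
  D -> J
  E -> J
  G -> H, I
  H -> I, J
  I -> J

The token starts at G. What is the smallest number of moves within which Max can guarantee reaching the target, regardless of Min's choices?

A0 = {F, J}
A1: add {C, D, E, H, I} — C (Max) has C→J; D (Max) has D→J; E (Max) has E→J; H (Max) has H→J; I (Min): all of {J} already in.
A2: add {B, G} — B (Min): all of {I, J} already in; G (Max) has G→H.
A2 = all vertices. Fixed point.
G enters the attractor at level 2, so Max can force the target in 2 moves from there.

2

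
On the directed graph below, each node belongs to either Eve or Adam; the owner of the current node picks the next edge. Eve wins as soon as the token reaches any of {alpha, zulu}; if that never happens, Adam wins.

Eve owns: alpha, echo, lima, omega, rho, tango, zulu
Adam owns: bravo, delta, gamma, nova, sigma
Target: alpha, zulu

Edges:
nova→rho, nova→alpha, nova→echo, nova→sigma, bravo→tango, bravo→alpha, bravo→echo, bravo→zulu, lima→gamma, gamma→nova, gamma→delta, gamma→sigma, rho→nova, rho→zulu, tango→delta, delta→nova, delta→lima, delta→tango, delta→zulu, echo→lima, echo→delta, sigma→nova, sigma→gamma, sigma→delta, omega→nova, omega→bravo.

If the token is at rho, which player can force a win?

Eve

A0 = {alpha, zulu}
A1: add {rho} — rho (Eve) has rho→zulu.
A2 = A1; e.g. nova (Adam) can still go to echo. Fixed point.
rho ∈ A1, so Eve can force the target.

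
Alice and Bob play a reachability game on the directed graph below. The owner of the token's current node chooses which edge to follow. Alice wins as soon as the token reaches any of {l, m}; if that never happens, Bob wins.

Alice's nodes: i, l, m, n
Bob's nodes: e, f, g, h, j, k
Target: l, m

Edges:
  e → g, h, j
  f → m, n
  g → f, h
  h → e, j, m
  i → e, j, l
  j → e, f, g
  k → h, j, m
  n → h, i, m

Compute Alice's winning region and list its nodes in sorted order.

A0 = {l, m}
A1: add {i, n} — i (Alice) has i→l; n (Alice) has n→m.
A2: add {f} — f (Bob): all of {m, n} already in.
A3 = A2; e.g. e (Bob) can still go to g. Fixed point.
Alice's winning region = {f, i, l, m, n}.

f, i, l, m, n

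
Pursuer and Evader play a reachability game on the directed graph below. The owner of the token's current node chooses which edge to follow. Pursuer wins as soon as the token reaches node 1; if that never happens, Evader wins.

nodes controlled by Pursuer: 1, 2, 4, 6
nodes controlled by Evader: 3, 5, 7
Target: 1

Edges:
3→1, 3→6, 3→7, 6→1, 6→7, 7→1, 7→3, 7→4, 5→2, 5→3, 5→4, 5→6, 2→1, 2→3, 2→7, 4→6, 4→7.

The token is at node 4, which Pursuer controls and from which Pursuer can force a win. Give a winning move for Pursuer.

6

A0 = {1}
A1: add {2, 6} — 2 (Pursuer) has 2→1; 6 (Pursuer) has 6→1.
A2: add {4} — 4 (Pursuer) has 4→6.
A3 = A2; e.g. 3 (Evader) can still go to 7. Fixed point.
From 4, successor 6 is in the attractor (rank 1); the other successor 7 is not.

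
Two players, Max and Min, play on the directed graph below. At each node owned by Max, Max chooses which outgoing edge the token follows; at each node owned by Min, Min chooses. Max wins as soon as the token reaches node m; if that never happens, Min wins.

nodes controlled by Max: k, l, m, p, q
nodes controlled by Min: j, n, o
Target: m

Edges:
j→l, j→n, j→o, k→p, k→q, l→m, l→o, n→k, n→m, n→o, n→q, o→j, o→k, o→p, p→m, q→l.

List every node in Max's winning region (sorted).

A0 = {m}
A1: add {l, p} — l (Max) has l→m; p (Max) has p→m.
A2: add {k, q} — k (Max) has k→p; q (Max) has q→l.
A3 = A2; e.g. j (Min) can still go to n. Fixed point.
Max's winning region = {k, l, m, p, q}.

k, l, m, p, q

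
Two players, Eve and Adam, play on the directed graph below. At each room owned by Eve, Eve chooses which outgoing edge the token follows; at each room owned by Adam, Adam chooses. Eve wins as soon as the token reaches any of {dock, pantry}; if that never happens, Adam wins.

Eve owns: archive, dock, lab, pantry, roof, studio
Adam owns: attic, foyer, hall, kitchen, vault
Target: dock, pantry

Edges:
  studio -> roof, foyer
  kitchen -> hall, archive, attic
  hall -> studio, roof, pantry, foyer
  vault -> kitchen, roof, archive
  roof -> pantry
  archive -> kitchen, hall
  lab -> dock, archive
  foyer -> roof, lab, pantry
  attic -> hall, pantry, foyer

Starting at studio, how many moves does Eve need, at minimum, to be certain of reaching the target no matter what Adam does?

A0 = {dock, pantry}
A1: add {lab, roof} — roof (Eve) has roof→pantry; lab (Eve) has lab→dock.
A2: add {foyer, studio} — studio (Eve) has studio→roof; foyer (Adam): all of {roof, lab, pantry} already in.
studio enters the attractor at level 2, so Eve can force the target in 2 moves from there.

2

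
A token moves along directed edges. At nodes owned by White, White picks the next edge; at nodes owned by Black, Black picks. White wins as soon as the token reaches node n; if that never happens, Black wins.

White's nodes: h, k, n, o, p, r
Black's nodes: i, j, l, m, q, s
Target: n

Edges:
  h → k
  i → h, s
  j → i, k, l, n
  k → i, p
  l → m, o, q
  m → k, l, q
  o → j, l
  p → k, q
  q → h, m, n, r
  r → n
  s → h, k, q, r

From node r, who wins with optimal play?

A0 = {n}
A1: add {r} — r (White) has r→n.
A2 = A1; e.g. h (White) has no edge into A1. Fixed point.
r ∈ A1, so White can force the target.

White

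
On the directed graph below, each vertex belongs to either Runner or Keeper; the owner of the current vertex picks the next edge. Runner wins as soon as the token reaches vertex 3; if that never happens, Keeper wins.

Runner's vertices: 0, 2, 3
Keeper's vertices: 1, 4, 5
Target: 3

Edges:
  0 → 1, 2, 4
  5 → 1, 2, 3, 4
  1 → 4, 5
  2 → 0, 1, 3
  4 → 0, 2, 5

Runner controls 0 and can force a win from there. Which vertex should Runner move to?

2

A0 = {3}
A1: add {2} — 2 (Runner) has 2→3.
A2: add {0} — 0 (Runner) has 0→2.
A3 = A2; e.g. 1 (Keeper) can still go to 4. Fixed point.
From 0, successor 2 is in the attractor (rank 1); the other successors 1, 4 are not.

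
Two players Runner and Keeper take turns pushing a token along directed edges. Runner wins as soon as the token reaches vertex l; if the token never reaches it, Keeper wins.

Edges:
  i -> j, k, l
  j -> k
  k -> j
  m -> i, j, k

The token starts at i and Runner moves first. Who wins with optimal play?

Runner

Track states (vertex, player-to-move).
A0 = {(l,Runner), (l,Keeper)}
A1: add {(i,Runner)}.
(i,Runner) ∈ A1 ⇒ Runner forces the target.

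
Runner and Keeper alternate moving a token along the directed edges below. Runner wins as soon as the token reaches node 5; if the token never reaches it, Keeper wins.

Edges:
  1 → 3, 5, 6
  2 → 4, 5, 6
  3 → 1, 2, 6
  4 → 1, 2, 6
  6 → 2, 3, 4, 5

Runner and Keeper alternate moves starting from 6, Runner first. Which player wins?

Track states (vertex, player-to-move).
A0 = {(5,Runner), (5,Keeper)}
A1: add {(1,Runner), (2,Runner), (6,Runner)}.
(6,Runner) ∈ A1 ⇒ Runner forces the target.

Runner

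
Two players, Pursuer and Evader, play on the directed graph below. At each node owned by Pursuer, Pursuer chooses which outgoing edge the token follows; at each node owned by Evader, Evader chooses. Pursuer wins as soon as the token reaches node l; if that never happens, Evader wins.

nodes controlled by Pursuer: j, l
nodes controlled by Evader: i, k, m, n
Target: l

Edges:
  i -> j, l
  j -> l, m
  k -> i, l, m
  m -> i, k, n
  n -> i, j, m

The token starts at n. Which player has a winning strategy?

A0 = {l}
A1: add {j} — j (Pursuer) has j→l.
A2: add {i} — i (Evader): all of {j, l} already in.
A3 = A2; e.g. k (Evader) can still go to m. Fixed point.
n never enters the attractor, so Evader can avoid the target forever.

Evader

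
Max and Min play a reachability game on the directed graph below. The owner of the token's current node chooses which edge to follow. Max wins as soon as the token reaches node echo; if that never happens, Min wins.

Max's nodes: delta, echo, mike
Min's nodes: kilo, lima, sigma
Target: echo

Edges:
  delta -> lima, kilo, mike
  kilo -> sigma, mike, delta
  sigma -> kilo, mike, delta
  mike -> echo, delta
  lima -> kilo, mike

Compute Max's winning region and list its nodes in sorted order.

delta, echo, mike

A0 = {echo}
A1: add {mike} — mike (Max) has mike→echo.
A2: add {delta} — delta (Max) has delta→mike.
A3 = A2; e.g. lima (Min) can still go to kilo. Fixed point.
Max's winning region = {delta, echo, mike}.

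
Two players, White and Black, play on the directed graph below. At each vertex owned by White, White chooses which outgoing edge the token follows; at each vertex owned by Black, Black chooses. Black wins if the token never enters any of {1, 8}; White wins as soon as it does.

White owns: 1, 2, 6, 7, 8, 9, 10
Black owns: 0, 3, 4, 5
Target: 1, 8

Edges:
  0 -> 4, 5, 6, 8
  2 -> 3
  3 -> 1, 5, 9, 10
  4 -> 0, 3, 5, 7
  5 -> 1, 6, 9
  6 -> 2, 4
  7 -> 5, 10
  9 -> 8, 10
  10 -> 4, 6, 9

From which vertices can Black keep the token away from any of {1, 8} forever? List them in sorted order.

A0 = {1, 8}
A1: add {9} — 9 (White) has 9→8.
A2: add {10} — 10 (White) has 10→9.
A3: add {7} — 7 (White) has 7→10.
A4 = A3; e.g. 0 (Black) can still go to 4. Fixed point.
White's attractor = {1, 7, 8, 9, 10}; Black avoids the target exactly from the complement.

0, 2, 3, 4, 5, 6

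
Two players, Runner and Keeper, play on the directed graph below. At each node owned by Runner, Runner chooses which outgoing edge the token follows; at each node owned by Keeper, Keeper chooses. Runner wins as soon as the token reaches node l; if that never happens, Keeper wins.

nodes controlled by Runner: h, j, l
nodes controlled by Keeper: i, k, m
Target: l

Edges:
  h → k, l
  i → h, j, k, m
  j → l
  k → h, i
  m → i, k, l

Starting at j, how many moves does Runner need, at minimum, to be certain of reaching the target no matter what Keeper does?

1

A0 = {l}
A1: add {h, j} — h (Runner) has h→l; j (Runner) has j→l.
A2 = A1; e.g. i (Keeper) can still go to k. Fixed point.
j enters the attractor at level 1, so Runner can force the target in 1 move from there.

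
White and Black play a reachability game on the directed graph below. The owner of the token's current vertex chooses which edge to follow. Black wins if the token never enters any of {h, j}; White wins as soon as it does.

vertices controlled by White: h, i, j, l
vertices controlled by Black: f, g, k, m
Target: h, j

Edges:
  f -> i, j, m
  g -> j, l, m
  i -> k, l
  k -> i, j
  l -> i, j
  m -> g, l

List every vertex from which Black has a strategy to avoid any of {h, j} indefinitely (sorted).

A0 = {h, j}
A1: add {l} — l (White) has l→j.
A2: add {i} — i (White) has i→l.
A3: add {k} — k (Black): all of {i, j} already in.
A4 = A3; e.g. f (Black) can still go to m. Fixed point.
White's attractor = {h, i, j, k, l}; Black avoids the target exactly from the complement.

f, g, m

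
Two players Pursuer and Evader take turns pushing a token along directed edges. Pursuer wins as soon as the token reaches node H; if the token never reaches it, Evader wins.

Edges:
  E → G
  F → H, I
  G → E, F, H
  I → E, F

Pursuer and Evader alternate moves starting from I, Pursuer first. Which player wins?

Pursuer

Track states (vertex, player-to-move).
A0 = {(H,Pursuer), (H,Evader)}
A1: add {(F,Pursuer), (G,Pursuer)}.
A2: add {(E,Evader)}.
A3: add {(I,Pursuer)}.
(I,Pursuer) ∈ A3 ⇒ Pursuer forces the target.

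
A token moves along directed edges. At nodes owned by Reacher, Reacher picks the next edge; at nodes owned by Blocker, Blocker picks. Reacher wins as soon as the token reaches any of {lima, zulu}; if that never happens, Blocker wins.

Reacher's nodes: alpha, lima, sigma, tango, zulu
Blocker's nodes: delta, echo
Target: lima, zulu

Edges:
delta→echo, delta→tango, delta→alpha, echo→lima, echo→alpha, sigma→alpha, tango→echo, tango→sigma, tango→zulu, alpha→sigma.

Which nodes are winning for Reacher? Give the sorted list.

A0 = {lima, zulu}
A1: add {tango} — tango (Reacher) has tango→zulu.
A2 = A1; e.g. echo (Blocker) can still go to alpha. Fixed point.
Reacher's winning region = {lima, tango, zulu}.

lima, tango, zulu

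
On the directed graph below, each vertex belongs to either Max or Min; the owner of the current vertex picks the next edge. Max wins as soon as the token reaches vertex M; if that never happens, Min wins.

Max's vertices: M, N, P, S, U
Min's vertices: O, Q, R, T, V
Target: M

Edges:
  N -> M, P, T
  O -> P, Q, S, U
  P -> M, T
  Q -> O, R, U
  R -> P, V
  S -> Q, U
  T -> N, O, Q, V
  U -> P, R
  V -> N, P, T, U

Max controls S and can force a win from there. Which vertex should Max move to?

A0 = {M}
A1: add {N, P} — N (Max) has N→M; P (Max) has P→M.
A2: add {U} — U (Max) has U→P.
A3: add {S} — S (Max) has S→U.
A4 = A3; e.g. O (Min) can still go to Q. Fixed point.
From S, successor U is in the attractor (rank 2); the other successor Q is not.

U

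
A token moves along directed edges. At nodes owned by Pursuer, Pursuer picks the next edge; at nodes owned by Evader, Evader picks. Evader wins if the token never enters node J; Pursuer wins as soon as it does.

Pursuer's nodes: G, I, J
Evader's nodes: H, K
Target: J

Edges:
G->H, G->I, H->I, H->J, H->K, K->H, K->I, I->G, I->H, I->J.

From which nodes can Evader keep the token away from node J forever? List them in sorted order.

A0 = {J}
A1: add {I} — I (Pursuer) has I→J.
A2: add {G} — G (Pursuer) has G→I.
A3 = A2; e.g. H (Evader) can still go to K. Fixed point.
Pursuer's attractor = {G, I, J}; Evader avoids the target exactly from the complement.

H, K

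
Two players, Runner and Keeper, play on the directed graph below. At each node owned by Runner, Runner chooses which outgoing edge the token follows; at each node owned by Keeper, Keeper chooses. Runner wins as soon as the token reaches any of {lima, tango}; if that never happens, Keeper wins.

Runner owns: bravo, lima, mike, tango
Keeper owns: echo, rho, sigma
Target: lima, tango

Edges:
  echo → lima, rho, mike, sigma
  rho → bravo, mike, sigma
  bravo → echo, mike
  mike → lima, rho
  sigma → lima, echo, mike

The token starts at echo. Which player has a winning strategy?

A0 = {lima, tango}
A1: add {mike} — mike (Runner) has mike→lima.
A2: add {bravo} — bravo (Runner) has bravo→mike.
A3 = A2; e.g. echo (Keeper) can still go to rho. Fixed point.
echo never enters the attractor, so Keeper can avoid the target forever.

Keeper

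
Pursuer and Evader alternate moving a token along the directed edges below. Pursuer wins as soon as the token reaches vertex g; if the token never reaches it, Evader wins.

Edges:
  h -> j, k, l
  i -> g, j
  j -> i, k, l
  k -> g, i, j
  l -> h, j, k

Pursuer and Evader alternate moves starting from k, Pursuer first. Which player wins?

Track states (vertex, player-to-move).
A0 = {(g,Pursuer), (g,Evader)}
A1: add {(i,Pursuer), (k,Pursuer)}.
(k,Pursuer) ∈ A1 ⇒ Pursuer forces the target.

Pursuer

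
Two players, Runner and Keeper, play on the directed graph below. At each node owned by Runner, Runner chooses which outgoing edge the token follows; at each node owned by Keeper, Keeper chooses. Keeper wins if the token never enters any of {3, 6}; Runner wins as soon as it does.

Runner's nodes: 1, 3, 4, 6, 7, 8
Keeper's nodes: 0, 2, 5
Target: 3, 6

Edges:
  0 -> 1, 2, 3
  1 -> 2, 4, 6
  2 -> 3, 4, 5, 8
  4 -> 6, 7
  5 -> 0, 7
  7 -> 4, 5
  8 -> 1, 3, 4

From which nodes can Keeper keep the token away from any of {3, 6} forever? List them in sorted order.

A0 = {3, 6}
A1: add {1, 4, 8} — 1 (Runner) has 1→6; 4 (Runner) has 4→6; 8 (Runner) has 8→3.
A2: add {7} — 7 (Runner) has 7→4.
A3 = A2; e.g. 0 (Keeper) can still go to 2. Fixed point.
Runner's attractor = {1, 3, 4, 6, 7, 8}; Keeper avoids the target exactly from the complement.

0, 2, 5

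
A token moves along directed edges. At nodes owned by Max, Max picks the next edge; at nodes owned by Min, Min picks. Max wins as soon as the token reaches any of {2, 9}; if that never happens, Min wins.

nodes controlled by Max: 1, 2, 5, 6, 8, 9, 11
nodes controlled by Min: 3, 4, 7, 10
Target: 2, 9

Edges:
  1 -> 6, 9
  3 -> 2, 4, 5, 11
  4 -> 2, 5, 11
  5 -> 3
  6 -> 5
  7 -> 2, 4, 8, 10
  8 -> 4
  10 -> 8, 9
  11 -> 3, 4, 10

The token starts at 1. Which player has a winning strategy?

Max

A0 = {2, 9}
A1: add {1} — 1 (Max) has 1→9.
A2 = A1; e.g. 3 (Min) can still go to 4. Fixed point.
1 ∈ A1, so Max can force the target.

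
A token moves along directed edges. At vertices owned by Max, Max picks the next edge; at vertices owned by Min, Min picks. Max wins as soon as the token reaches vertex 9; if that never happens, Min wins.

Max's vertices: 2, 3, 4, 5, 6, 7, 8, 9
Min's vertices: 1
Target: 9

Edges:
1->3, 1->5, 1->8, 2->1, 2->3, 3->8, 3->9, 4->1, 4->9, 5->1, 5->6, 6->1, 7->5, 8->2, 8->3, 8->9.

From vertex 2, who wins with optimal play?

A0 = {9}
A1: add {3, 4, 8} — 3 (Max) has 3→9; 4 (Max) has 4→9; 8 (Max) has 8→9.
A2: add {2} — 2 (Max) has 2→3.
A3 = A2; e.g. 1 (Min) can still go to 5. Fixed point.
2 ∈ A2, so Max can force the target.

Max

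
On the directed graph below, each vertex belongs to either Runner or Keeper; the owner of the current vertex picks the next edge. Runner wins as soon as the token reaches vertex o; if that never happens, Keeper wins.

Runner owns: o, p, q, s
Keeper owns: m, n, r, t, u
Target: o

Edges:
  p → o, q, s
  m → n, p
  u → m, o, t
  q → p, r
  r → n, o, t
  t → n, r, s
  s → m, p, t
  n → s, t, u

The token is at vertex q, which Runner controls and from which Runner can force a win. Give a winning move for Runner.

A0 = {o}
A1: add {p} — p (Runner) has p→o.
A2: add {q, s} — q (Runner) has q→p; s (Runner) has s→p.
A3 = A2; e.g. m (Keeper) can still go to n. Fixed point.
From q, successor p is in the attractor (rank 1); the other successor r is not.

p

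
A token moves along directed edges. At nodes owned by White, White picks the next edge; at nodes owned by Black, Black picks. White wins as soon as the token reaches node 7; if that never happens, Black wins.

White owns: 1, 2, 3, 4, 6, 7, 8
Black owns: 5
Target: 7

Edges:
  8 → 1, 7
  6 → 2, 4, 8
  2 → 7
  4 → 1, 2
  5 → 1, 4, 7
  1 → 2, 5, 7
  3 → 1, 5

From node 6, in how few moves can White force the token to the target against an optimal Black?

2

A0 = {7}
A1: add {1, 2, 8} — 1 (White) has 1→7; 2 (White) has 2→7; 8 (White) has 8→7.
A2: add {3, 4, 6} — 3 (White) has 3→1; 4 (White) has 4→1; 6 (White) has 6→2.
6 enters the attractor at level 2, so White can force the target in 2 moves from there.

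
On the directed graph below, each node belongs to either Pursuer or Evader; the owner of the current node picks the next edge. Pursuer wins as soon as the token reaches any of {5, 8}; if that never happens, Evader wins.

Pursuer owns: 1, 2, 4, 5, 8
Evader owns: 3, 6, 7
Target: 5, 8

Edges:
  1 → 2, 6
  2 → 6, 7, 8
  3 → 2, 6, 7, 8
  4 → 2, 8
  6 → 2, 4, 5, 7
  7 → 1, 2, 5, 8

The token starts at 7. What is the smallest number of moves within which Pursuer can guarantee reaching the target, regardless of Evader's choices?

3

A0 = {5, 8}
A1: add {2, 4} — 2 (Pursuer) has 2→8; 4 (Pursuer) has 4→8.
A2: add {1} — 1 (Pursuer) has 1→2.
A3: add {7} — 7 (Evader): all of {1, 2, 5, 8} already in.
7 enters the attractor at level 3, so Pursuer can force the target in 3 moves from there.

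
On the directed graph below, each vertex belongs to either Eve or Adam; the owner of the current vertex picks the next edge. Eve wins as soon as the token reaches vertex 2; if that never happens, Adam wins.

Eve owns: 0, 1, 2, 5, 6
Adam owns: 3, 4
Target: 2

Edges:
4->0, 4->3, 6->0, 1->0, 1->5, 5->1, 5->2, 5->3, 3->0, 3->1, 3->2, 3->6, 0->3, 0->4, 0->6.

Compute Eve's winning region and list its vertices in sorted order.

1, 2, 5

A0 = {2}
A1: add {5} — 5 (Eve) has 5→2.
A2: add {1} — 1 (Eve) has 1→5.
A3 = A2; e.g. 0 (Eve) has no edge into A2. Fixed point.
Eve's winning region = {1, 2, 5}.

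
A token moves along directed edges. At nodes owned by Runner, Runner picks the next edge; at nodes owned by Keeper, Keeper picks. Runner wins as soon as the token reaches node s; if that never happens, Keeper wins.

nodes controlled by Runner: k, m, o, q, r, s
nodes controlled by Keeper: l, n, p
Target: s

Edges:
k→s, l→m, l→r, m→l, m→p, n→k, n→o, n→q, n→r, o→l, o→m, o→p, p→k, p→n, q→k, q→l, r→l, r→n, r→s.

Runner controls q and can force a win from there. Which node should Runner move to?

k

A0 = {s}
A1: add {k, r} — k (Runner) has k→s; r (Runner) has r→s.
A2: add {q} — q (Runner) has q→k.
A3 = A2; e.g. l (Keeper) can still go to m. Fixed point.
From q, successor k is in the attractor (rank 1); the other successor l is not.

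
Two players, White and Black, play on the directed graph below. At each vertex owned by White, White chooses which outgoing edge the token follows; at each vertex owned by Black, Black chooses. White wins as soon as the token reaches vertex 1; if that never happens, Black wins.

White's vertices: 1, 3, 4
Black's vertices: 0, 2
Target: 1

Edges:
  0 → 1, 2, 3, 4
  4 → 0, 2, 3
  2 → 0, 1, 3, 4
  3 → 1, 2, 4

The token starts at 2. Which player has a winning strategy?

Black

A0 = {1}
A1: add {3} — 3 (White) has 3→1.
A2: add {4} — 4 (White) has 4→3.
A3 = A2; e.g. 0 (Black) can still go to 2. Fixed point.
2 never enters the attractor, so Black can avoid the target forever.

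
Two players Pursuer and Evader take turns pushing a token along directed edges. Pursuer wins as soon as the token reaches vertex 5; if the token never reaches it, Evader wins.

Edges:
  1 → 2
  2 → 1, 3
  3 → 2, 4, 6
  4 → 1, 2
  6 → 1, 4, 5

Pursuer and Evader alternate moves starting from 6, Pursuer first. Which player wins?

Pursuer

Track states (vertex, player-to-move).
A0 = {(5,Pursuer), (5,Evader)}
A1: add {(6,Pursuer)}.
(6,Pursuer) ∈ A1 ⇒ Pursuer forces the target.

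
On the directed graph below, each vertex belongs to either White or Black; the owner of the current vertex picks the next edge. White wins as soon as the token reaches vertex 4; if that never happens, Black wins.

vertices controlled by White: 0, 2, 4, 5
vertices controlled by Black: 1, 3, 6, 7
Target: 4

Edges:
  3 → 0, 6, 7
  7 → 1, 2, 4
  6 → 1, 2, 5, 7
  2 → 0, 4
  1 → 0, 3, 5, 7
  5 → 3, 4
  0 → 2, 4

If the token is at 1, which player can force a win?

A0 = {4}
A1: add {0, 2, 5} — 0 (White) has 0→4; 2 (White) has 2→4; 5 (White) has 5→4.
A2 = A1; e.g. 1 (Black) can still go to 3. Fixed point.
1 never enters the attractor, so Black can avoid the target forever.

Black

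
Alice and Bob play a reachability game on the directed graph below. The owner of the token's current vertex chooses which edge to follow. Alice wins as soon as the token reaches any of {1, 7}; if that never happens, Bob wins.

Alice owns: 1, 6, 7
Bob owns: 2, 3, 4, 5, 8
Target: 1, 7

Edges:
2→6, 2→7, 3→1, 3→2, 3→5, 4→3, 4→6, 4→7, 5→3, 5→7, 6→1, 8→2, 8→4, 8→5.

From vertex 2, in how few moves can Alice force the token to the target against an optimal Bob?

2

A0 = {1, 7}
A1: add {6} — 6 (Alice) has 6→1.
A2: add {2} — 2 (Bob): all of {6, 7} already in.
A3 = A2; e.g. 3 (Bob) can still go to 5. Fixed point.
2 enters the attractor at level 2, so Alice can force the target in 2 moves from there.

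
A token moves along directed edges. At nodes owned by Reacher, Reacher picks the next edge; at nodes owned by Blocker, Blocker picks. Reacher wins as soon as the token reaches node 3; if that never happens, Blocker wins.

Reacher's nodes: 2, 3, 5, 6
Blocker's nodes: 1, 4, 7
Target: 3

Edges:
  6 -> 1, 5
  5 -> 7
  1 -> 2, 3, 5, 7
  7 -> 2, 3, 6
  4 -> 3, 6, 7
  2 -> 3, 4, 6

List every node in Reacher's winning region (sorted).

2, 3

A0 = {3}
A1: add {2} — 2 (Reacher) has 2→3.
A2 = A1; e.g. 1 (Blocker) can still go to 5. Fixed point.
Reacher's winning region = {2, 3}.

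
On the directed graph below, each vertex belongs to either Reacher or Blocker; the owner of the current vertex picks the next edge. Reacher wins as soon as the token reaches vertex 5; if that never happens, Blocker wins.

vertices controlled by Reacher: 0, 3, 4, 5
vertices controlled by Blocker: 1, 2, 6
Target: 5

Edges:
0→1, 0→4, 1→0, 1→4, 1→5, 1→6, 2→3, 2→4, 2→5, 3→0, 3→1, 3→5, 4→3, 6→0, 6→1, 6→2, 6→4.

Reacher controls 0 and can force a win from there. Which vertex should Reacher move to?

4

A0 = {5}
A1: add {3} — 3 (Reacher) has 3→5.
A2: add {4} — 4 (Reacher) has 4→3.
A3: add {0, 2} — 0 (Reacher) has 0→4; 2 (Blocker): all of {3, 4, 5} already in.
A4 = A3; e.g. 1 (Blocker) can still go to 6. Fixed point.
From 0, successor 4 is in the attractor (rank 2); the other successor 1 is not.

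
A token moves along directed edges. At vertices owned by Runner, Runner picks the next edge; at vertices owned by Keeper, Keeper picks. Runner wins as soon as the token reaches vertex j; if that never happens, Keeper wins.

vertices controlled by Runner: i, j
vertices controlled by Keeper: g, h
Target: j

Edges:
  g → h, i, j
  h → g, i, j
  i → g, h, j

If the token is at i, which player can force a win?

A0 = {j}
A1: add {i} — i (Runner) has i→j.
A2 = A1; e.g. g (Keeper) can still go to h. Fixed point.
i ∈ A1, so Runner can force the target.

Runner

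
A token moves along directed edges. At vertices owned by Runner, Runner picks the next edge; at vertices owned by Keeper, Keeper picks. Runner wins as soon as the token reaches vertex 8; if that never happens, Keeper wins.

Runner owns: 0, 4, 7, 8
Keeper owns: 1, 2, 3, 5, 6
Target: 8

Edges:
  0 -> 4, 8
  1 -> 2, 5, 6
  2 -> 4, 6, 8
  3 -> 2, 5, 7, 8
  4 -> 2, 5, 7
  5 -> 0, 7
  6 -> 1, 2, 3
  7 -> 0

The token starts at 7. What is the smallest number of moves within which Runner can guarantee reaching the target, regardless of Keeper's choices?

A0 = {8}
A1: add {0} — 0 (Runner) has 0→8.
A2: add {7} — 7 (Runner) has 7→0.
7 enters the attractor at level 2, so Runner can force the target in 2 moves from there.

2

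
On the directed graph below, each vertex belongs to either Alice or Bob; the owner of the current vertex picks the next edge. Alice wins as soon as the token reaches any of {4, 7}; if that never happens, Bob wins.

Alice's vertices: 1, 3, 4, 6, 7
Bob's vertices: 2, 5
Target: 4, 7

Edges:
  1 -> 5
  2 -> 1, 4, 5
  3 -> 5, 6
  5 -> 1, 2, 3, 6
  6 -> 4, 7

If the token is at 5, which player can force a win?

A0 = {4, 7}
A1: add {6} — 6 (Alice) has 6→4.
A2: add {3} — 3 (Alice) has 3→6.
A3 = A2; e.g. 1 (Alice) has no edge into A2. Fixed point.
5 never enters the attractor, so Bob can avoid the target forever.

Bob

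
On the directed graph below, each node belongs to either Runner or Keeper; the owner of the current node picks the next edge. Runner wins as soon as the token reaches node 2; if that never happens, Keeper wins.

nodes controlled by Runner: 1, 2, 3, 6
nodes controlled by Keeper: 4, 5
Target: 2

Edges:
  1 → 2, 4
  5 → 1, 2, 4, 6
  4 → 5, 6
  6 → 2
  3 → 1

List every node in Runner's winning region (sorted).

1, 2, 3, 6

A0 = {2}
A1: add {1, 6} — 1 (Runner) has 1→2; 6 (Runner) has 6→2.
A2: add {3} — 3 (Runner) has 3→1.
A3 = A2; e.g. 4 (Keeper) can still go to 5. Fixed point.
Runner's winning region = {1, 2, 3, 6}.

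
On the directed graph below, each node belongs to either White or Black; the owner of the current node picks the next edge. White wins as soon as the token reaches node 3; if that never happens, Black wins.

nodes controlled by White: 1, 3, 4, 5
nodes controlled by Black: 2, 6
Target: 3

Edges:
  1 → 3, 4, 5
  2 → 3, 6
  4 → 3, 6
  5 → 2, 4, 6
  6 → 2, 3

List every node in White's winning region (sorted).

1, 3, 4, 5

A0 = {3}
A1: add {1, 4} — 1 (White) has 1→3; 4 (White) has 4→3.
A2: add {5} — 5 (White) has 5→4.
A3 = A2; e.g. 2 (Black) can still go to 6. Fixed point.
White's winning region = {1, 3, 4, 5}.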